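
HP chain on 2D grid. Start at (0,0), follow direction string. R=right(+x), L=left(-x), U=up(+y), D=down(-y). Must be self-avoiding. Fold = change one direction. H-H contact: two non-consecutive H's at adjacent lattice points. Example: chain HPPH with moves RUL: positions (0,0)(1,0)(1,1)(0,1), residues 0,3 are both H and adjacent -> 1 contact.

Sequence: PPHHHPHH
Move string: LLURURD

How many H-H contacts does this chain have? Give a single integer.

Positions: [(0, 0), (-1, 0), (-2, 0), (-2, 1), (-1, 1), (-1, 2), (0, 2), (0, 1)]
H-H contact: residue 4 @(-1,1) - residue 7 @(0, 1)

Answer: 1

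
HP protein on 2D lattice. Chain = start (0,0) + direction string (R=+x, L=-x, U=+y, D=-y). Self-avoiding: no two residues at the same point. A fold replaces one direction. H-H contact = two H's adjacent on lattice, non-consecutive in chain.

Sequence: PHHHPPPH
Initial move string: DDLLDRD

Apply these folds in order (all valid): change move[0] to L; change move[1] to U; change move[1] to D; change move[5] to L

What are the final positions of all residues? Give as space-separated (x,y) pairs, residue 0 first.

Initial moves: DDLLDRD
Fold: move[0]->L => LDLLDRD (positions: [(0, 0), (-1, 0), (-1, -1), (-2, -1), (-3, -1), (-3, -2), (-2, -2), (-2, -3)])
Fold: move[1]->U => LULLDRD (positions: [(0, 0), (-1, 0), (-1, 1), (-2, 1), (-3, 1), (-3, 0), (-2, 0), (-2, -1)])
Fold: move[1]->D => LDLLDRD (positions: [(0, 0), (-1, 0), (-1, -1), (-2, -1), (-3, -1), (-3, -2), (-2, -2), (-2, -3)])
Fold: move[5]->L => LDLLDLD (positions: [(0, 0), (-1, 0), (-1, -1), (-2, -1), (-3, -1), (-3, -2), (-4, -2), (-4, -3)])

Answer: (0,0) (-1,0) (-1,-1) (-2,-1) (-3,-1) (-3,-2) (-4,-2) (-4,-3)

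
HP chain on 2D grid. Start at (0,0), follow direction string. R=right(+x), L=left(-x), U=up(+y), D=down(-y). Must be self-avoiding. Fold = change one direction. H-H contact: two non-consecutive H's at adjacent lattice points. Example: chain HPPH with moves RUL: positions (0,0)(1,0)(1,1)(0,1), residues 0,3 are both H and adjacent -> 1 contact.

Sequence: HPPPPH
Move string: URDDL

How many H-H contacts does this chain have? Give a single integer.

Positions: [(0, 0), (0, 1), (1, 1), (1, 0), (1, -1), (0, -1)]
H-H contact: residue 0 @(0,0) - residue 5 @(0, -1)

Answer: 1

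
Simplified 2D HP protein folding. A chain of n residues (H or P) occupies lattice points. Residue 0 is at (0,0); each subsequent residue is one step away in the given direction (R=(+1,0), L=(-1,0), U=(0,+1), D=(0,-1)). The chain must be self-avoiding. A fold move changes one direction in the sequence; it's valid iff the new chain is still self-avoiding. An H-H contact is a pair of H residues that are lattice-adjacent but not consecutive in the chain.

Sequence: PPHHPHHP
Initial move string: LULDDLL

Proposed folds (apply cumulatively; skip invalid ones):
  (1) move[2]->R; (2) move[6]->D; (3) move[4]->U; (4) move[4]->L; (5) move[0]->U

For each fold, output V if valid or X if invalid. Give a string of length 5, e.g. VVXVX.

Initial: LULDDLL -> [(0, 0), (-1, 0), (-1, 1), (-2, 1), (-2, 0), (-2, -1), (-3, -1), (-4, -1)]
Fold 1: move[2]->R => LURDDLL INVALID (collision), skipped
Fold 2: move[6]->D => LULDDLD VALID
Fold 3: move[4]->U => LULDULD INVALID (collision), skipped
Fold 4: move[4]->L => LULDLLD VALID
Fold 5: move[0]->U => UULDLLD VALID

Answer: XVXVV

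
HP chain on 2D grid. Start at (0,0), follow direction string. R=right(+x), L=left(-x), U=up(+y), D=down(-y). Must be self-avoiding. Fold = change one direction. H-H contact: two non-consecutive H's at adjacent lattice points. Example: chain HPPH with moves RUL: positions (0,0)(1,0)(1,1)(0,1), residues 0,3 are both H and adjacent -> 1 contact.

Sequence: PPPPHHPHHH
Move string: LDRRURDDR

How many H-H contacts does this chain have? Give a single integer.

Positions: [(0, 0), (-1, 0), (-1, -1), (0, -1), (1, -1), (1, 0), (2, 0), (2, -1), (2, -2), (3, -2)]
H-H contact: residue 4 @(1,-1) - residue 7 @(2, -1)

Answer: 1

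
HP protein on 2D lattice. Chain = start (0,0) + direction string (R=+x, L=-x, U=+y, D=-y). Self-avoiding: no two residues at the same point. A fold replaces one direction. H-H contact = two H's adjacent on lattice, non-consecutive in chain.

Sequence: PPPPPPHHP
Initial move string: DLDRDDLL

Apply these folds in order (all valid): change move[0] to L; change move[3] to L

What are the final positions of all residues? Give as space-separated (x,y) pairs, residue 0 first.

Answer: (0,0) (-1,0) (-2,0) (-2,-1) (-3,-1) (-3,-2) (-3,-3) (-4,-3) (-5,-3)

Derivation:
Initial moves: DLDRDDLL
Fold: move[0]->L => LLDRDDLL (positions: [(0, 0), (-1, 0), (-2, 0), (-2, -1), (-1, -1), (-1, -2), (-1, -3), (-2, -3), (-3, -3)])
Fold: move[3]->L => LLDLDDLL (positions: [(0, 0), (-1, 0), (-2, 0), (-2, -1), (-3, -1), (-3, -2), (-3, -3), (-4, -3), (-5, -3)])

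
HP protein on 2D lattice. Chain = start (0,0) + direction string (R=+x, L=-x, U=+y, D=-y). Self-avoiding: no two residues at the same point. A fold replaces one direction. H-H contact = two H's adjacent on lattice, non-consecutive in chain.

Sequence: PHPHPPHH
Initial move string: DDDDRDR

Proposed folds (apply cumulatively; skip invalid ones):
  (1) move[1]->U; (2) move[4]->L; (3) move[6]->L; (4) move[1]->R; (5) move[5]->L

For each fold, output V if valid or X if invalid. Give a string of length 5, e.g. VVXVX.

Answer: XVVVV

Derivation:
Initial: DDDDRDR -> [(0, 0), (0, -1), (0, -2), (0, -3), (0, -4), (1, -4), (1, -5), (2, -5)]
Fold 1: move[1]->U => DUDDRDR INVALID (collision), skipped
Fold 2: move[4]->L => DDDDLDR VALID
Fold 3: move[6]->L => DDDDLDL VALID
Fold 4: move[1]->R => DRDDLDL VALID
Fold 5: move[5]->L => DRDDLLL VALID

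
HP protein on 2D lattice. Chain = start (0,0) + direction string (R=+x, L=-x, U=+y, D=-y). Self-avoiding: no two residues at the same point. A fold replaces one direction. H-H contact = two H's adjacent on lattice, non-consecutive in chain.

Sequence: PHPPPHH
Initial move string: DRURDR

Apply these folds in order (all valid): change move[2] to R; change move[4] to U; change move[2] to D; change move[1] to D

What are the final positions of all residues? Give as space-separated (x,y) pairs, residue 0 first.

Answer: (0,0) (0,-1) (0,-2) (0,-3) (1,-3) (1,-2) (2,-2)

Derivation:
Initial moves: DRURDR
Fold: move[2]->R => DRRRDR (positions: [(0, 0), (0, -1), (1, -1), (2, -1), (3, -1), (3, -2), (4, -2)])
Fold: move[4]->U => DRRRUR (positions: [(0, 0), (0, -1), (1, -1), (2, -1), (3, -1), (3, 0), (4, 0)])
Fold: move[2]->D => DRDRUR (positions: [(0, 0), (0, -1), (1, -1), (1, -2), (2, -2), (2, -1), (3, -1)])
Fold: move[1]->D => DDDRUR (positions: [(0, 0), (0, -1), (0, -2), (0, -3), (1, -3), (1, -2), (2, -2)])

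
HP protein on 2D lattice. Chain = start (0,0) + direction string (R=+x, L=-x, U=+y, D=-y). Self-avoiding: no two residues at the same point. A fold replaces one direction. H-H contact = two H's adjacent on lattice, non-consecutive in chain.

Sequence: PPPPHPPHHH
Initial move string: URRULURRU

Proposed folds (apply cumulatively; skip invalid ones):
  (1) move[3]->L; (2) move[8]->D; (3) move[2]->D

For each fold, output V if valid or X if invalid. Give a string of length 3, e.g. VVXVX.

Initial: URRULURRU -> [(0, 0), (0, 1), (1, 1), (2, 1), (2, 2), (1, 2), (1, 3), (2, 3), (3, 3), (3, 4)]
Fold 1: move[3]->L => URRLLURRU INVALID (collision), skipped
Fold 2: move[8]->D => URRULURRD VALID
Fold 3: move[2]->D => URDULURRD INVALID (collision), skipped

Answer: XVX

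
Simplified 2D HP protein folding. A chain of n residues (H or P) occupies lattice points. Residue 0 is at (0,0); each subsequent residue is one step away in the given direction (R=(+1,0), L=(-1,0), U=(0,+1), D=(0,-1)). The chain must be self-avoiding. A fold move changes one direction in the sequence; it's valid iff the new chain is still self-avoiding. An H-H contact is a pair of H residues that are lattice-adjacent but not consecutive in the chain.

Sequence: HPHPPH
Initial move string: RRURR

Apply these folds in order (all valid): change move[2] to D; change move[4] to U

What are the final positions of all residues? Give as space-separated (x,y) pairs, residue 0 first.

Initial moves: RRURR
Fold: move[2]->D => RRDRR (positions: [(0, 0), (1, 0), (2, 0), (2, -1), (3, -1), (4, -1)])
Fold: move[4]->U => RRDRU (positions: [(0, 0), (1, 0), (2, 0), (2, -1), (3, -1), (3, 0)])

Answer: (0,0) (1,0) (2,0) (2,-1) (3,-1) (3,0)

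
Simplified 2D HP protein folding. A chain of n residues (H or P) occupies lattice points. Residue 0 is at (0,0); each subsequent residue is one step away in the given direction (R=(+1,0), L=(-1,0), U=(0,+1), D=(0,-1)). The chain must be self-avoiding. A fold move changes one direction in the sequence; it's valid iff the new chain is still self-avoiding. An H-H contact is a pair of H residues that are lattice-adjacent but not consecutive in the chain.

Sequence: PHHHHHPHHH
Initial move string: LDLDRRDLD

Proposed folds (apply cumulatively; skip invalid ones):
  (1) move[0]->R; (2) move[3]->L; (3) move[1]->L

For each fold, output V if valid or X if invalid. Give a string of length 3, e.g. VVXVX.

Initial: LDLDRRDLD -> [(0, 0), (-1, 0), (-1, -1), (-2, -1), (-2, -2), (-1, -2), (0, -2), (0, -3), (-1, -3), (-1, -4)]
Fold 1: move[0]->R => RDLDRRDLD VALID
Fold 2: move[3]->L => RDLLRRDLD INVALID (collision), skipped
Fold 3: move[1]->L => RLLDRRDLD INVALID (collision), skipped

Answer: VXX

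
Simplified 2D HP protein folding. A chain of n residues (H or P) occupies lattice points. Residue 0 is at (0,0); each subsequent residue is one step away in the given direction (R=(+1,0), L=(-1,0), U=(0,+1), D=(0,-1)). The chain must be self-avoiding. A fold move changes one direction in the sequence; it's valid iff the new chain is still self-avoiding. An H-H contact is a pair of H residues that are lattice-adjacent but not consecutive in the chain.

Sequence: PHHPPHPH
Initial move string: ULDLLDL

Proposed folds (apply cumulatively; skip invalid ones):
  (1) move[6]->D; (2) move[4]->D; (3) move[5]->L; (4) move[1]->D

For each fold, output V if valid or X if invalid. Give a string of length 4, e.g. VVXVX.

Answer: VVVX

Derivation:
Initial: ULDLLDL -> [(0, 0), (0, 1), (-1, 1), (-1, 0), (-2, 0), (-3, 0), (-3, -1), (-4, -1)]
Fold 1: move[6]->D => ULDLLDD VALID
Fold 2: move[4]->D => ULDLDDD VALID
Fold 3: move[5]->L => ULDLDLD VALID
Fold 4: move[1]->D => UDDLDLD INVALID (collision), skipped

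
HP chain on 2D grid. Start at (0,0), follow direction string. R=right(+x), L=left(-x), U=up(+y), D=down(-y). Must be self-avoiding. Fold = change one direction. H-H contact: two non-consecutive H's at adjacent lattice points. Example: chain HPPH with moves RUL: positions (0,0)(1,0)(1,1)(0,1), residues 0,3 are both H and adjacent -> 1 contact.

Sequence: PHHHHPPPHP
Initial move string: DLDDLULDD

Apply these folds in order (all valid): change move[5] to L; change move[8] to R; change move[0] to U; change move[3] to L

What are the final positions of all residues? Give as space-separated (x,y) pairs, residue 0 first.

Initial moves: DLDDLULDD
Fold: move[5]->L => DLDDLLLDD (positions: [(0, 0), (0, -1), (-1, -1), (-1, -2), (-1, -3), (-2, -3), (-3, -3), (-4, -3), (-4, -4), (-4, -5)])
Fold: move[8]->R => DLDDLLLDR (positions: [(0, 0), (0, -1), (-1, -1), (-1, -2), (-1, -3), (-2, -3), (-3, -3), (-4, -3), (-4, -4), (-3, -4)])
Fold: move[0]->U => ULDDLLLDR (positions: [(0, 0), (0, 1), (-1, 1), (-1, 0), (-1, -1), (-2, -1), (-3, -1), (-4, -1), (-4, -2), (-3, -2)])
Fold: move[3]->L => ULDLLLLDR (positions: [(0, 0), (0, 1), (-1, 1), (-1, 0), (-2, 0), (-3, 0), (-4, 0), (-5, 0), (-5, -1), (-4, -1)])

Answer: (0,0) (0,1) (-1,1) (-1,0) (-2,0) (-3,0) (-4,0) (-5,0) (-5,-1) (-4,-1)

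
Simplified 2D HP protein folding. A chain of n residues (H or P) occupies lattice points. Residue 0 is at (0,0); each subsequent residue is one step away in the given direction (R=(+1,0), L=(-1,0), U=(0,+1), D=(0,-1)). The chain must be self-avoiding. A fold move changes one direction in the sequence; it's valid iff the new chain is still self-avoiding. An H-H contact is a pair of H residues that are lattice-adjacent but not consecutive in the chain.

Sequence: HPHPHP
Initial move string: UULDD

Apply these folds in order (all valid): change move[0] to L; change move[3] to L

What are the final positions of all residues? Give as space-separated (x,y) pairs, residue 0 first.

Initial moves: UULDD
Fold: move[0]->L => LULDD (positions: [(0, 0), (-1, 0), (-1, 1), (-2, 1), (-2, 0), (-2, -1)])
Fold: move[3]->L => LULLD (positions: [(0, 0), (-1, 0), (-1, 1), (-2, 1), (-3, 1), (-3, 0)])

Answer: (0,0) (-1,0) (-1,1) (-2,1) (-3,1) (-3,0)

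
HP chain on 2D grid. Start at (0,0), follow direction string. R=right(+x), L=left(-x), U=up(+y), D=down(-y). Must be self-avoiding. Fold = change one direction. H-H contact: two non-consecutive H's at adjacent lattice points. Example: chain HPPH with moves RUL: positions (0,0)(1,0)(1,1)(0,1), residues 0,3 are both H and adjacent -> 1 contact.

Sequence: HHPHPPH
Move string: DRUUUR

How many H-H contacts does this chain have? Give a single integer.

Answer: 1

Derivation:
Positions: [(0, 0), (0, -1), (1, -1), (1, 0), (1, 1), (1, 2), (2, 2)]
H-H contact: residue 0 @(0,0) - residue 3 @(1, 0)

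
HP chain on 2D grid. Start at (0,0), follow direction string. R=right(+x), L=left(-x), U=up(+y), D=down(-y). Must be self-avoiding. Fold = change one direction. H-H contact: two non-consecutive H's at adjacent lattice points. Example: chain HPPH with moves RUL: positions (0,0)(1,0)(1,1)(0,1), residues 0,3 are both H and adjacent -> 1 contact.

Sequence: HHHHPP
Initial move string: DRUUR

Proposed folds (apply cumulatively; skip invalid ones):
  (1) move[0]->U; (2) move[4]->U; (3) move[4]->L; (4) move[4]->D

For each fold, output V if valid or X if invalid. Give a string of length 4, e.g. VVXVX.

Initial: DRUUR -> [(0, 0), (0, -1), (1, -1), (1, 0), (1, 1), (2, 1)]
Fold 1: move[0]->U => URUUR VALID
Fold 2: move[4]->U => URUUU VALID
Fold 3: move[4]->L => URUUL VALID
Fold 4: move[4]->D => URUUD INVALID (collision), skipped

Answer: VVVX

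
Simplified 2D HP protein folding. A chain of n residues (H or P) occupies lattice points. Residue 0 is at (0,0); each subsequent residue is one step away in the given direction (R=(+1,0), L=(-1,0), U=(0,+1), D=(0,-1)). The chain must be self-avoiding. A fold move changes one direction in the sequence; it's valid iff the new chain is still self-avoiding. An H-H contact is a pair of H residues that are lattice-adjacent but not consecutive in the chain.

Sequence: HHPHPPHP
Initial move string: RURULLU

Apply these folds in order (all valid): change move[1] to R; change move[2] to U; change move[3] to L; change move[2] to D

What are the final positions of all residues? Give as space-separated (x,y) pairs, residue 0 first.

Answer: (0,0) (1,0) (2,0) (2,-1) (1,-1) (0,-1) (-1,-1) (-1,0)

Derivation:
Initial moves: RURULLU
Fold: move[1]->R => RRRULLU (positions: [(0, 0), (1, 0), (2, 0), (3, 0), (3, 1), (2, 1), (1, 1), (1, 2)])
Fold: move[2]->U => RRUULLU (positions: [(0, 0), (1, 0), (2, 0), (2, 1), (2, 2), (1, 2), (0, 2), (0, 3)])
Fold: move[3]->L => RRULLLU (positions: [(0, 0), (1, 0), (2, 0), (2, 1), (1, 1), (0, 1), (-1, 1), (-1, 2)])
Fold: move[2]->D => RRDLLLU (positions: [(0, 0), (1, 0), (2, 0), (2, -1), (1, -1), (0, -1), (-1, -1), (-1, 0)])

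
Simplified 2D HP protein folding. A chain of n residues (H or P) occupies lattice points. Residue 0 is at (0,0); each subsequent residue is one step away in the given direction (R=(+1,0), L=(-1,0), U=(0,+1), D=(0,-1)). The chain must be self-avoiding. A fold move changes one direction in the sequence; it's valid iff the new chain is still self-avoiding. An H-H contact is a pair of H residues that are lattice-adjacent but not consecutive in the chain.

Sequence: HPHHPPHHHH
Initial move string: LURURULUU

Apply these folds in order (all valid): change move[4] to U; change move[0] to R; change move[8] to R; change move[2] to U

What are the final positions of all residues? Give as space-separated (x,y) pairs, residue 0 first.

Initial moves: LURURULUU
Fold: move[4]->U => LURUUULUU (positions: [(0, 0), (-1, 0), (-1, 1), (0, 1), (0, 2), (0, 3), (0, 4), (-1, 4), (-1, 5), (-1, 6)])
Fold: move[0]->R => RURUUULUU (positions: [(0, 0), (1, 0), (1, 1), (2, 1), (2, 2), (2, 3), (2, 4), (1, 4), (1, 5), (1, 6)])
Fold: move[8]->R => RURUUULUR (positions: [(0, 0), (1, 0), (1, 1), (2, 1), (2, 2), (2, 3), (2, 4), (1, 4), (1, 5), (2, 5)])
Fold: move[2]->U => RUUUUULUR (positions: [(0, 0), (1, 0), (1, 1), (1, 2), (1, 3), (1, 4), (1, 5), (0, 5), (0, 6), (1, 6)])

Answer: (0,0) (1,0) (1,1) (1,2) (1,3) (1,4) (1,5) (0,5) (0,6) (1,6)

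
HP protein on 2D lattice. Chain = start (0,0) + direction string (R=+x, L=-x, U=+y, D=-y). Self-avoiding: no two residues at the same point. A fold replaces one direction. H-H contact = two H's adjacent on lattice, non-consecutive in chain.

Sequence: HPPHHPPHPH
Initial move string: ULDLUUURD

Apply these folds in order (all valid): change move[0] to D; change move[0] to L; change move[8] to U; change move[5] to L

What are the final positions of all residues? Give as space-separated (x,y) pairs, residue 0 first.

Answer: (0,0) (-1,0) (-2,0) (-2,-1) (-3,-1) (-3,0) (-4,0) (-4,1) (-3,1) (-3,2)

Derivation:
Initial moves: ULDLUUURD
Fold: move[0]->D => DLDLUUURD (positions: [(0, 0), (0, -1), (-1, -1), (-1, -2), (-2, -2), (-2, -1), (-2, 0), (-2, 1), (-1, 1), (-1, 0)])
Fold: move[0]->L => LLDLUUURD (positions: [(0, 0), (-1, 0), (-2, 0), (-2, -1), (-3, -1), (-3, 0), (-3, 1), (-3, 2), (-2, 2), (-2, 1)])
Fold: move[8]->U => LLDLUUURU (positions: [(0, 0), (-1, 0), (-2, 0), (-2, -1), (-3, -1), (-3, 0), (-3, 1), (-3, 2), (-2, 2), (-2, 3)])
Fold: move[5]->L => LLDLULURU (positions: [(0, 0), (-1, 0), (-2, 0), (-2, -1), (-3, -1), (-3, 0), (-4, 0), (-4, 1), (-3, 1), (-3, 2)])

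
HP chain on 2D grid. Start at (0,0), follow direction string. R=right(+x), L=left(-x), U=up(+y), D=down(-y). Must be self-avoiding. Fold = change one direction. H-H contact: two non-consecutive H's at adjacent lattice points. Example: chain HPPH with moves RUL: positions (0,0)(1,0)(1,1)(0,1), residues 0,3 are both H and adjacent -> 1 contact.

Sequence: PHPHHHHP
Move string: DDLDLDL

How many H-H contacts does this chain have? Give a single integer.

Answer: 0

Derivation:
Positions: [(0, 0), (0, -1), (0, -2), (-1, -2), (-1, -3), (-2, -3), (-2, -4), (-3, -4)]
No H-H contacts found.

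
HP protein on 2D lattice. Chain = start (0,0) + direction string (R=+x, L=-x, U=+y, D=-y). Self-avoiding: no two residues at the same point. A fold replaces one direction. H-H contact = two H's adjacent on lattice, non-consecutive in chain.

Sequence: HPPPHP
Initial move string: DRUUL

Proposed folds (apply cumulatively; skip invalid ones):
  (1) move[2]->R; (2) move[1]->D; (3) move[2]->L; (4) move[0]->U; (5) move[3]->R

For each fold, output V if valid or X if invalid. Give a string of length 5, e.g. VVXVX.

Answer: VXXVX

Derivation:
Initial: DRUUL -> [(0, 0), (0, -1), (1, -1), (1, 0), (1, 1), (0, 1)]
Fold 1: move[2]->R => DRRUL VALID
Fold 2: move[1]->D => DDRUL INVALID (collision), skipped
Fold 3: move[2]->L => DRLUL INVALID (collision), skipped
Fold 4: move[0]->U => URRUL VALID
Fold 5: move[3]->R => URRRL INVALID (collision), skipped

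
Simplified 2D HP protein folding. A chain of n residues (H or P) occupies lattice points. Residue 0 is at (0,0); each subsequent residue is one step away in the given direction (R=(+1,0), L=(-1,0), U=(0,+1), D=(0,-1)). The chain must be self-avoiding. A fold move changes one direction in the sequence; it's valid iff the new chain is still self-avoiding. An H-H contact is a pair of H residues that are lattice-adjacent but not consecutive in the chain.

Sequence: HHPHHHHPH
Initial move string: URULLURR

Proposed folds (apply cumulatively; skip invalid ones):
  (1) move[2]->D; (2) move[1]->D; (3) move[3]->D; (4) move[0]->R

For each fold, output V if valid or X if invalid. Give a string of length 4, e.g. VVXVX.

Answer: XXXV

Derivation:
Initial: URULLURR -> [(0, 0), (0, 1), (1, 1), (1, 2), (0, 2), (-1, 2), (-1, 3), (0, 3), (1, 3)]
Fold 1: move[2]->D => URDLLURR INVALID (collision), skipped
Fold 2: move[1]->D => UDULLURR INVALID (collision), skipped
Fold 3: move[3]->D => URUDLURR INVALID (collision), skipped
Fold 4: move[0]->R => RRULLURR VALID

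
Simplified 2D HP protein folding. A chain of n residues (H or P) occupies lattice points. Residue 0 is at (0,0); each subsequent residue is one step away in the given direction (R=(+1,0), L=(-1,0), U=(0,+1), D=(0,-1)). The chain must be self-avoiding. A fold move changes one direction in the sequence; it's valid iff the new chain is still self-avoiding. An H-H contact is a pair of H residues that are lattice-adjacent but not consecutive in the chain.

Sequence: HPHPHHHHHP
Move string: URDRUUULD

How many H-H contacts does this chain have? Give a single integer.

Positions: [(0, 0), (0, 1), (1, 1), (1, 0), (2, 0), (2, 1), (2, 2), (2, 3), (1, 3), (1, 2)]
H-H contact: residue 2 @(1,1) - residue 5 @(2, 1)

Answer: 1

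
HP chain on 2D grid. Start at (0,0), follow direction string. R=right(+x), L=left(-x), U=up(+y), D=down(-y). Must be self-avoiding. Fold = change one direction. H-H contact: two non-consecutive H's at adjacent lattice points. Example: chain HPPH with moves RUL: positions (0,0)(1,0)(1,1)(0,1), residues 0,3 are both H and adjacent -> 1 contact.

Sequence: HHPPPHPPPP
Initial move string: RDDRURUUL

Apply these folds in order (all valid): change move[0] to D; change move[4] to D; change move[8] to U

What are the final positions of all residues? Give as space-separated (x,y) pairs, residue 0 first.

Answer: (0,0) (0,-1) (0,-2) (0,-3) (1,-3) (1,-4) (2,-4) (2,-3) (2,-2) (2,-1)

Derivation:
Initial moves: RDDRURUUL
Fold: move[0]->D => DDDRURUUL (positions: [(0, 0), (0, -1), (0, -2), (0, -3), (1, -3), (1, -2), (2, -2), (2, -1), (2, 0), (1, 0)])
Fold: move[4]->D => DDDRDRUUL (positions: [(0, 0), (0, -1), (0, -2), (0, -3), (1, -3), (1, -4), (2, -4), (2, -3), (2, -2), (1, -2)])
Fold: move[8]->U => DDDRDRUUU (positions: [(0, 0), (0, -1), (0, -2), (0, -3), (1, -3), (1, -4), (2, -4), (2, -3), (2, -2), (2, -1)])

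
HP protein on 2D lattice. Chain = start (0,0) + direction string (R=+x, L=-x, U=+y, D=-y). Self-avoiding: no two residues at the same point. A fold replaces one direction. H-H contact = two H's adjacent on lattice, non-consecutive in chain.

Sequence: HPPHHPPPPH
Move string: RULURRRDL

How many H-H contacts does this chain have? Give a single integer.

Answer: 1

Derivation:
Positions: [(0, 0), (1, 0), (1, 1), (0, 1), (0, 2), (1, 2), (2, 2), (3, 2), (3, 1), (2, 1)]
H-H contact: residue 0 @(0,0) - residue 3 @(0, 1)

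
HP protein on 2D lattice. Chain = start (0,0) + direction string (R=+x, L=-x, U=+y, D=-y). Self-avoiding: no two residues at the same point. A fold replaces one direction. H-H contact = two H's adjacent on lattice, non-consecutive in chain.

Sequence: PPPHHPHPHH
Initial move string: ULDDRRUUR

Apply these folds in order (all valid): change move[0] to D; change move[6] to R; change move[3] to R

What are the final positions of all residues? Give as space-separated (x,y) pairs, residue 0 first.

Initial moves: ULDDRRUUR
Fold: move[0]->D => DLDDRRUUR (positions: [(0, 0), (0, -1), (-1, -1), (-1, -2), (-1, -3), (0, -3), (1, -3), (1, -2), (1, -1), (2, -1)])
Fold: move[6]->R => DLDDRRRUR (positions: [(0, 0), (0, -1), (-1, -1), (-1, -2), (-1, -3), (0, -3), (1, -3), (2, -3), (2, -2), (3, -2)])
Fold: move[3]->R => DLDRRRRUR (positions: [(0, 0), (0, -1), (-1, -1), (-1, -2), (0, -2), (1, -2), (2, -2), (3, -2), (3, -1), (4, -1)])

Answer: (0,0) (0,-1) (-1,-1) (-1,-2) (0,-2) (1,-2) (2,-2) (3,-2) (3,-1) (4,-1)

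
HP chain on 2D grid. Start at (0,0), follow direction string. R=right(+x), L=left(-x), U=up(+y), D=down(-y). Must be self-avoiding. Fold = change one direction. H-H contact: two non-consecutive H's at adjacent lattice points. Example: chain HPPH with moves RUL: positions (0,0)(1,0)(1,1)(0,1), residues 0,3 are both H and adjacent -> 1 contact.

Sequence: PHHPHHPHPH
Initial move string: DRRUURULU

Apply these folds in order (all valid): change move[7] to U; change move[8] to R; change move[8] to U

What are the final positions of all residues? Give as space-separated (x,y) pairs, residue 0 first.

Answer: (0,0) (0,-1) (1,-1) (2,-1) (2,0) (2,1) (3,1) (3,2) (3,3) (3,4)

Derivation:
Initial moves: DRRUURULU
Fold: move[7]->U => DRRUURUUU (positions: [(0, 0), (0, -1), (1, -1), (2, -1), (2, 0), (2, 1), (3, 1), (3, 2), (3, 3), (3, 4)])
Fold: move[8]->R => DRRUURUUR (positions: [(0, 0), (0, -1), (1, -1), (2, -1), (2, 0), (2, 1), (3, 1), (3, 2), (3, 3), (4, 3)])
Fold: move[8]->U => DRRUURUUU (positions: [(0, 0), (0, -1), (1, -1), (2, -1), (2, 0), (2, 1), (3, 1), (3, 2), (3, 3), (3, 4)])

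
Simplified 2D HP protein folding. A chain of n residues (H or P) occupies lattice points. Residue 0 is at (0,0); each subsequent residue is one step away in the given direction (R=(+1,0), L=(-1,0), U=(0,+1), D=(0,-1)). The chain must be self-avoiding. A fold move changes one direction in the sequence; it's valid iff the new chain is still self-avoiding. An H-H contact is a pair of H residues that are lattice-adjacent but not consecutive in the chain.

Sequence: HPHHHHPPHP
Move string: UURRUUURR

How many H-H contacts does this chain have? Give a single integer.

Positions: [(0, 0), (0, 1), (0, 2), (1, 2), (2, 2), (2, 3), (2, 4), (2, 5), (3, 5), (4, 5)]
No H-H contacts found.

Answer: 0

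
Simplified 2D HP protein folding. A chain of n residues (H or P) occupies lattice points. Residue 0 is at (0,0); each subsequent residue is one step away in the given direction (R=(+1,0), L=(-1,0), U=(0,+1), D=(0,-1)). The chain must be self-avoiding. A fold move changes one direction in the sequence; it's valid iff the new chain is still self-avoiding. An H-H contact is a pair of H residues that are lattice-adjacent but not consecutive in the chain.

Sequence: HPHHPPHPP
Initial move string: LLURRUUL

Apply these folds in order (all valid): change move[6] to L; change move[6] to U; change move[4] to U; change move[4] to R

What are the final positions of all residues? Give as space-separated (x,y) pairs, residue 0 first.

Initial moves: LLURRUUL
Fold: move[6]->L => LLURRULL (positions: [(0, 0), (-1, 0), (-2, 0), (-2, 1), (-1, 1), (0, 1), (0, 2), (-1, 2), (-2, 2)])
Fold: move[6]->U => LLURRUUL (positions: [(0, 0), (-1, 0), (-2, 0), (-2, 1), (-1, 1), (0, 1), (0, 2), (0, 3), (-1, 3)])
Fold: move[4]->U => LLURUUUL (positions: [(0, 0), (-1, 0), (-2, 0), (-2, 1), (-1, 1), (-1, 2), (-1, 3), (-1, 4), (-2, 4)])
Fold: move[4]->R => LLURRUUL (positions: [(0, 0), (-1, 0), (-2, 0), (-2, 1), (-1, 1), (0, 1), (0, 2), (0, 3), (-1, 3)])

Answer: (0,0) (-1,0) (-2,0) (-2,1) (-1,1) (0,1) (0,2) (0,3) (-1,3)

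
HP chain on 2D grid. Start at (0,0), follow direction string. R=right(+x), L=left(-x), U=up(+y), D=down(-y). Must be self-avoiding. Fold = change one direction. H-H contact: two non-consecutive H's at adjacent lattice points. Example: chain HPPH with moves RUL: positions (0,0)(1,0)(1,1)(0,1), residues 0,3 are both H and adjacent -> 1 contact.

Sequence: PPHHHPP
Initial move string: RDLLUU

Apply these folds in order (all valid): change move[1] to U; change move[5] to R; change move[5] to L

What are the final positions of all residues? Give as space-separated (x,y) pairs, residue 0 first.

Answer: (0,0) (1,0) (1,1) (0,1) (-1,1) (-1,2) (-2,2)

Derivation:
Initial moves: RDLLUU
Fold: move[1]->U => RULLUU (positions: [(0, 0), (1, 0), (1, 1), (0, 1), (-1, 1), (-1, 2), (-1, 3)])
Fold: move[5]->R => RULLUR (positions: [(0, 0), (1, 0), (1, 1), (0, 1), (-1, 1), (-1, 2), (0, 2)])
Fold: move[5]->L => RULLUL (positions: [(0, 0), (1, 0), (1, 1), (0, 1), (-1, 1), (-1, 2), (-2, 2)])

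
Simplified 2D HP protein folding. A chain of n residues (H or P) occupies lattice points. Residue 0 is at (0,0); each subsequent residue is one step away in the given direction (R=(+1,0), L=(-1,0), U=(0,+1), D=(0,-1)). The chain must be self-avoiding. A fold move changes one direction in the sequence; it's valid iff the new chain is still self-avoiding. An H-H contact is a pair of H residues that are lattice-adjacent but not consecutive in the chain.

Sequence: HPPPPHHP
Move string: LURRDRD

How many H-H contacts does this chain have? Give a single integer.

Positions: [(0, 0), (-1, 0), (-1, 1), (0, 1), (1, 1), (1, 0), (2, 0), (2, -1)]
H-H contact: residue 0 @(0,0) - residue 5 @(1, 0)

Answer: 1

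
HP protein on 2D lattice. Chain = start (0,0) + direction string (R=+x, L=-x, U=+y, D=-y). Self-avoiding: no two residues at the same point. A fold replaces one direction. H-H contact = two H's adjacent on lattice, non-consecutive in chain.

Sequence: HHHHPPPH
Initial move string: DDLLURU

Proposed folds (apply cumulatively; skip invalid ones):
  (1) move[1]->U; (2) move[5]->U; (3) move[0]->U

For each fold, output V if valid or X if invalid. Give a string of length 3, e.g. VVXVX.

Initial: DDLLURU -> [(0, 0), (0, -1), (0, -2), (-1, -2), (-2, -2), (-2, -1), (-1, -1), (-1, 0)]
Fold 1: move[1]->U => DULLURU INVALID (collision), skipped
Fold 2: move[5]->U => DDLLUUU VALID
Fold 3: move[0]->U => UDLLUUU INVALID (collision), skipped

Answer: XVX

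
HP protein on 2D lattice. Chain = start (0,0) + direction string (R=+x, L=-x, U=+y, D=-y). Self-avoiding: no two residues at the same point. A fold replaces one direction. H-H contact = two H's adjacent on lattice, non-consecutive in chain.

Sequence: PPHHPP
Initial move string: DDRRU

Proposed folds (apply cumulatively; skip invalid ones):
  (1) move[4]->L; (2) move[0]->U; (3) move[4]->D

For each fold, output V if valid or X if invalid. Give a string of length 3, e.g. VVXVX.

Initial: DDRRU -> [(0, 0), (0, -1), (0, -2), (1, -2), (2, -2), (2, -1)]
Fold 1: move[4]->L => DDRRL INVALID (collision), skipped
Fold 2: move[0]->U => UDRRU INVALID (collision), skipped
Fold 3: move[4]->D => DDRRD VALID

Answer: XXV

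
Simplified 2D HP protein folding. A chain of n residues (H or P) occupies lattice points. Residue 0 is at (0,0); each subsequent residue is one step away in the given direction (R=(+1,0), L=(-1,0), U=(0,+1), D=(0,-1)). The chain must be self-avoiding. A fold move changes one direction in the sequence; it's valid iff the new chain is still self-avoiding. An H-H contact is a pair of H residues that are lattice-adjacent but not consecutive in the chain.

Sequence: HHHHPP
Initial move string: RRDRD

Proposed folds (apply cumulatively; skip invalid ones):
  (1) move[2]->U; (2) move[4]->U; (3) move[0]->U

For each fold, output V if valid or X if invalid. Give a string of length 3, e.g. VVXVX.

Answer: VVV

Derivation:
Initial: RRDRD -> [(0, 0), (1, 0), (2, 0), (2, -1), (3, -1), (3, -2)]
Fold 1: move[2]->U => RRURD VALID
Fold 2: move[4]->U => RRURU VALID
Fold 3: move[0]->U => URURU VALID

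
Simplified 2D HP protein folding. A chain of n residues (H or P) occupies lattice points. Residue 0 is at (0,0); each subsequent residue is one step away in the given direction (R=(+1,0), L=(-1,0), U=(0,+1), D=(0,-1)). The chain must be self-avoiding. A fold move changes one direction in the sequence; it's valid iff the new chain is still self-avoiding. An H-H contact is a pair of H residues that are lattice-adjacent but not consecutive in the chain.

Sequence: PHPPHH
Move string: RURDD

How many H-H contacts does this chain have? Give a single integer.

Positions: [(0, 0), (1, 0), (1, 1), (2, 1), (2, 0), (2, -1)]
H-H contact: residue 1 @(1,0) - residue 4 @(2, 0)

Answer: 1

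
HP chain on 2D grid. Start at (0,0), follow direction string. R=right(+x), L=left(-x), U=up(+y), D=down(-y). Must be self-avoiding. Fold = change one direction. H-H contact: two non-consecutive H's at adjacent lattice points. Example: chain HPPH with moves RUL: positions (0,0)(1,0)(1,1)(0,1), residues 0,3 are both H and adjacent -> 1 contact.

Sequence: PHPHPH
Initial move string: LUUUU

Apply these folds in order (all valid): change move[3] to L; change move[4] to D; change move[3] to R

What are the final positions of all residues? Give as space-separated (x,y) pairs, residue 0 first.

Initial moves: LUUUU
Fold: move[3]->L => LUULU (positions: [(0, 0), (-1, 0), (-1, 1), (-1, 2), (-2, 2), (-2, 3)])
Fold: move[4]->D => LUULD (positions: [(0, 0), (-1, 0), (-1, 1), (-1, 2), (-2, 2), (-2, 1)])
Fold: move[3]->R => LUURD (positions: [(0, 0), (-1, 0), (-1, 1), (-1, 2), (0, 2), (0, 1)])

Answer: (0,0) (-1,0) (-1,1) (-1,2) (0,2) (0,1)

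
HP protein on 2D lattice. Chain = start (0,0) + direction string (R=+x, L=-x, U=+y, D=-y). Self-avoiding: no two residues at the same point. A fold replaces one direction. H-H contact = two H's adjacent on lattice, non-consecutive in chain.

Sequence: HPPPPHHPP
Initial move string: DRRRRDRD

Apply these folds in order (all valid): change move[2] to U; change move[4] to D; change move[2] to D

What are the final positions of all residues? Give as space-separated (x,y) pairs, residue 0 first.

Initial moves: DRRRRDRD
Fold: move[2]->U => DRURRDRD (positions: [(0, 0), (0, -1), (1, -1), (1, 0), (2, 0), (3, 0), (3, -1), (4, -1), (4, -2)])
Fold: move[4]->D => DRURDDRD (positions: [(0, 0), (0, -1), (1, -1), (1, 0), (2, 0), (2, -1), (2, -2), (3, -2), (3, -3)])
Fold: move[2]->D => DRDRDDRD (positions: [(0, 0), (0, -1), (1, -1), (1, -2), (2, -2), (2, -3), (2, -4), (3, -4), (3, -5)])

Answer: (0,0) (0,-1) (1,-1) (1,-2) (2,-2) (2,-3) (2,-4) (3,-4) (3,-5)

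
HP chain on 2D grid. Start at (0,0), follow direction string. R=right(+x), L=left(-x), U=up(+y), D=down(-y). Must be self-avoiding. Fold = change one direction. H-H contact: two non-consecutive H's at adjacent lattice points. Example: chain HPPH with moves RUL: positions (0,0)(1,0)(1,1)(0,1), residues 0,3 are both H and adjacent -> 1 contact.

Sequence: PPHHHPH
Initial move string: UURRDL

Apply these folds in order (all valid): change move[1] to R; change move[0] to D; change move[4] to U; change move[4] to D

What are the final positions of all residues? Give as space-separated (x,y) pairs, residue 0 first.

Initial moves: UURRDL
Fold: move[1]->R => URRRDL (positions: [(0, 0), (0, 1), (1, 1), (2, 1), (3, 1), (3, 0), (2, 0)])
Fold: move[0]->D => DRRRDL (positions: [(0, 0), (0, -1), (1, -1), (2, -1), (3, -1), (3, -2), (2, -2)])
Fold: move[4]->U => DRRRUL (positions: [(0, 0), (0, -1), (1, -1), (2, -1), (3, -1), (3, 0), (2, 0)])
Fold: move[4]->D => DRRRDL (positions: [(0, 0), (0, -1), (1, -1), (2, -1), (3, -1), (3, -2), (2, -2)])

Answer: (0,0) (0,-1) (1,-1) (2,-1) (3,-1) (3,-2) (2,-2)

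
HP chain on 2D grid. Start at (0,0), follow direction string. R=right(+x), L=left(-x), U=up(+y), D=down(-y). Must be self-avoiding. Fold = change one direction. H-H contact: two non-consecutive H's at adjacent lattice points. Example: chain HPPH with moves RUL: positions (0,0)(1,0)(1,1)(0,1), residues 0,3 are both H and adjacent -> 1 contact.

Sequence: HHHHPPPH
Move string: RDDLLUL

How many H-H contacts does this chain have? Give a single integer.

Answer: 0

Derivation:
Positions: [(0, 0), (1, 0), (1, -1), (1, -2), (0, -2), (-1, -2), (-1, -1), (-2, -1)]
No H-H contacts found.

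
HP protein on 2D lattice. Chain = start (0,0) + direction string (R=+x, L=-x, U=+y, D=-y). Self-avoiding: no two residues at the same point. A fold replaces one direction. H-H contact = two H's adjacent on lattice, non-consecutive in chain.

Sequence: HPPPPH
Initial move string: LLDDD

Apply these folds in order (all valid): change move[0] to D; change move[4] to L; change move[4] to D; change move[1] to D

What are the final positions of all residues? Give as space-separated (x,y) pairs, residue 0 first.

Initial moves: LLDDD
Fold: move[0]->D => DLDDD (positions: [(0, 0), (0, -1), (-1, -1), (-1, -2), (-1, -3), (-1, -4)])
Fold: move[4]->L => DLDDL (positions: [(0, 0), (0, -1), (-1, -1), (-1, -2), (-1, -3), (-2, -3)])
Fold: move[4]->D => DLDDD (positions: [(0, 0), (0, -1), (-1, -1), (-1, -2), (-1, -3), (-1, -4)])
Fold: move[1]->D => DDDDD (positions: [(0, 0), (0, -1), (0, -2), (0, -3), (0, -4), (0, -5)])

Answer: (0,0) (0,-1) (0,-2) (0,-3) (0,-4) (0,-5)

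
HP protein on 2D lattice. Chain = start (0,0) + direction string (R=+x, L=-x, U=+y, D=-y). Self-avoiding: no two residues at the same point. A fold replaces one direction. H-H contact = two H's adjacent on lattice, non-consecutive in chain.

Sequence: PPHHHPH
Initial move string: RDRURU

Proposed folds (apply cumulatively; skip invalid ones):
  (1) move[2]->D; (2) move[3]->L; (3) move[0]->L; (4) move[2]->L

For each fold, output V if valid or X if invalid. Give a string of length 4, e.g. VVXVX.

Initial: RDRURU -> [(0, 0), (1, 0), (1, -1), (2, -1), (2, 0), (3, 0), (3, 1)]
Fold 1: move[2]->D => RDDURU INVALID (collision), skipped
Fold 2: move[3]->L => RDRLRU INVALID (collision), skipped
Fold 3: move[0]->L => LDRURU INVALID (collision), skipped
Fold 4: move[2]->L => RDLURU INVALID (collision), skipped

Answer: XXXX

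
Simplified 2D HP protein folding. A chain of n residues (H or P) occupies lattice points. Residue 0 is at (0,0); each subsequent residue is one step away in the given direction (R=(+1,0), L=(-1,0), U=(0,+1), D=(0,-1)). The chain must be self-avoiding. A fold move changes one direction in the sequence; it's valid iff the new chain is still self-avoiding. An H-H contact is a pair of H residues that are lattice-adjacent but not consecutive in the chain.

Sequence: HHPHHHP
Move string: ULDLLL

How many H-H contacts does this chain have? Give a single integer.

Positions: [(0, 0), (0, 1), (-1, 1), (-1, 0), (-2, 0), (-3, 0), (-4, 0)]
H-H contact: residue 0 @(0,0) - residue 3 @(-1, 0)

Answer: 1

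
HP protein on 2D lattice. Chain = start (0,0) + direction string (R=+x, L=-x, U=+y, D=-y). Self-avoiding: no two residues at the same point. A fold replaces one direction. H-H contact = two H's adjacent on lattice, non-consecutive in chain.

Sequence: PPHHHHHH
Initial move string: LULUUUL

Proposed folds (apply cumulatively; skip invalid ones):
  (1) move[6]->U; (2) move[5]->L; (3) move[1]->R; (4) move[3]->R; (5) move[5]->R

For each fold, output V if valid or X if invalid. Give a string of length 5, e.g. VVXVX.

Answer: VVXXV

Derivation:
Initial: LULUUUL -> [(0, 0), (-1, 0), (-1, 1), (-2, 1), (-2, 2), (-2, 3), (-2, 4), (-3, 4)]
Fold 1: move[6]->U => LULUUUU VALID
Fold 2: move[5]->L => LULUULU VALID
Fold 3: move[1]->R => LRLUULU INVALID (collision), skipped
Fold 4: move[3]->R => LULRULU INVALID (collision), skipped
Fold 5: move[5]->R => LULUURU VALID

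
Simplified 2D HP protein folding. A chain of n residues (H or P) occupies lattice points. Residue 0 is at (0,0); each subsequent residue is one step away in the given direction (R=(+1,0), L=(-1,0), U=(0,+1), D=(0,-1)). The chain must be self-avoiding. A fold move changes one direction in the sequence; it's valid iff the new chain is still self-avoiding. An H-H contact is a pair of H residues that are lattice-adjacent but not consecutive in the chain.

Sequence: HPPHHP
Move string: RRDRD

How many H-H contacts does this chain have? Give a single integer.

Answer: 0

Derivation:
Positions: [(0, 0), (1, 0), (2, 0), (2, -1), (3, -1), (3, -2)]
No H-H contacts found.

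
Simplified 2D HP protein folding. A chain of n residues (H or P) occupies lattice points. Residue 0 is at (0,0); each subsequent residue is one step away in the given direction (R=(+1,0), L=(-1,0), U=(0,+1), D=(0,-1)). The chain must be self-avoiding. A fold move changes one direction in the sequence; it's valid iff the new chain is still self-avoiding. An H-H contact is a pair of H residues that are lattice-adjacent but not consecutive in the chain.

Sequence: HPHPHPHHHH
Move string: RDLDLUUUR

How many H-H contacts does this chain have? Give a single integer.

Answer: 2

Derivation:
Positions: [(0, 0), (1, 0), (1, -1), (0, -1), (0, -2), (-1, -2), (-1, -1), (-1, 0), (-1, 1), (0, 1)]
H-H contact: residue 0 @(0,0) - residue 7 @(-1, 0)
H-H contact: residue 0 @(0,0) - residue 9 @(0, 1)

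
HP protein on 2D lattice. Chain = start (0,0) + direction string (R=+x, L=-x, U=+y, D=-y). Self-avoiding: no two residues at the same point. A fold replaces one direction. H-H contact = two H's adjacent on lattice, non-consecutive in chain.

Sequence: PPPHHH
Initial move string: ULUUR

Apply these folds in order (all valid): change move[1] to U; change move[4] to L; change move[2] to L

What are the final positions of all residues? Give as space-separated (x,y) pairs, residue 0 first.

Answer: (0,0) (0,1) (0,2) (-1,2) (-1,3) (-2,3)

Derivation:
Initial moves: ULUUR
Fold: move[1]->U => UUUUR (positions: [(0, 0), (0, 1), (0, 2), (0, 3), (0, 4), (1, 4)])
Fold: move[4]->L => UUUUL (positions: [(0, 0), (0, 1), (0, 2), (0, 3), (0, 4), (-1, 4)])
Fold: move[2]->L => UULUL (positions: [(0, 0), (0, 1), (0, 2), (-1, 2), (-1, 3), (-2, 3)])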